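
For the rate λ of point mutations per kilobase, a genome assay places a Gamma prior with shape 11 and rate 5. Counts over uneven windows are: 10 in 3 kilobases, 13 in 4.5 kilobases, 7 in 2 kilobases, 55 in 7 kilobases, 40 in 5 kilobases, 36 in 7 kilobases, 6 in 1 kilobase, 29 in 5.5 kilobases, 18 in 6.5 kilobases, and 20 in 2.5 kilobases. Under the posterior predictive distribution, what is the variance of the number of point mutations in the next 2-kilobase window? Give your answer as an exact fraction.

Total count: 10 + 13 + 7 + 55 + 40 + 36 + 6 + 29 + 18 + 20 = 234.
Total exposure: 3 + 4.5 + 2 + 7 + 5 + 7 + 1 + 5.5 + 6.5 + 2.5 = 44 kilobases.
The Gamma prior is conjugate for the Poisson rate, so λ | data ~ Gamma(11+234, 5+44) = Gamma(245, 49).
The posterior predictive for a window of length T is Negative Binomial with variance T·α'·(β'+T)/β'² = 2·245·51/2401 = 510/49.

510/49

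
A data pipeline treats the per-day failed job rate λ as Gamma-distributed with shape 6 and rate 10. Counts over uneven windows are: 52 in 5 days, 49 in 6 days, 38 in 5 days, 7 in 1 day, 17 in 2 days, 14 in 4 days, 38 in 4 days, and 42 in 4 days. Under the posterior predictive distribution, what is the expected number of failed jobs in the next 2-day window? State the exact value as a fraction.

Total count: 52 + 49 + 38 + 7 + 17 + 14 + 38 + 42 = 257.
Total exposure: 5 + 6 + 5 + 1 + 2 + 4 + 4 + 4 = 31 days.
The Gamma prior is conjugate for the Poisson rate, so λ | data ~ Gamma(6+257, 10+31) = Gamma(263, 41).
Predictive mean over a 2-day window = T·E[λ|data] = 2·263/41 = 526/41.

526/41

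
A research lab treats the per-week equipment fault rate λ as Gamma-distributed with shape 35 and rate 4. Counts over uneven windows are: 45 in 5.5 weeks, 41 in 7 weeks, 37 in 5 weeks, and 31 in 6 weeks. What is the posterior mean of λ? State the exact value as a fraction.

Total count: 45 + 41 + 37 + 31 = 154.
Total exposure: 5.5 + 7 + 5 + 6 = 23.5 weeks.
By Gamma–Poisson conjugacy, the posterior is Gamma(α + Σx, β + Σt) = Gamma(35 + 154, 4 + 23.5) = Gamma(189, 55/2).
Posterior mean = α'/β' = 189/(55/2) = 378/55.

378/55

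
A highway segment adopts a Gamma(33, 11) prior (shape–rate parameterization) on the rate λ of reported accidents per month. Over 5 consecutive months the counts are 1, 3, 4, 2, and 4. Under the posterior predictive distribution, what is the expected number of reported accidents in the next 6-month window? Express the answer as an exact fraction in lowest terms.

141/8

Total count: 1 + 3 + 4 + 2 + 4 = 14.
Total exposure: 5 months.
Gamma(α, β) with Poisson data over total exposure Σt gives posterior Gamma(α+Σx, β+Σt) = Gamma(47, 16).
Predictive mean over a 6-month window = T·E[λ|data] = 6·47/16 = 141/8.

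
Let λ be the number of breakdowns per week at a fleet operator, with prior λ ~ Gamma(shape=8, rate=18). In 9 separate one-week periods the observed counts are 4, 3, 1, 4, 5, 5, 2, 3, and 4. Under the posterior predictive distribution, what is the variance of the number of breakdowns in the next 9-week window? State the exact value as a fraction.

Total count: 4 + 3 + 1 + 4 + 5 + 5 + 2 + 3 + 4 = 31.
Total exposure: 9 weeks.
By Gamma–Poisson conjugacy, the posterior is Gamma(α + Σx, β + Σt) = Gamma(8 + 31, 18 + 9) = Gamma(39, 27).
The posterior predictive for a window of length T is Negative Binomial with variance T·α'·(β'+T)/β'² = 9·39·36/729 = 52/3.

52/3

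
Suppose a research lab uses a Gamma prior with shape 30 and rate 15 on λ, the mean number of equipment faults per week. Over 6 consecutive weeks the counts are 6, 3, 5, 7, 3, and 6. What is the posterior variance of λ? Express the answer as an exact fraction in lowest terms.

20/147

Total count: 6 + 3 + 5 + 7 + 3 + 6 = 30.
Total exposure: 6 weeks.
By Gamma–Poisson conjugacy, the posterior is Gamma(α + Σx, β + Σt) = Gamma(30 + 30, 15 + 6) = Gamma(60, 21).
Posterior variance = α'/β'² = 60/441 = 20/147.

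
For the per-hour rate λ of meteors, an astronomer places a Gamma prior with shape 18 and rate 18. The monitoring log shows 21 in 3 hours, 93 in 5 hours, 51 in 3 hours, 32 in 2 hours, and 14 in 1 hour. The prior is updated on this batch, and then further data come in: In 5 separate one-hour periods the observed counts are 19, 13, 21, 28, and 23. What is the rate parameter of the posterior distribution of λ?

Total count: 21 + 93 + 51 + 32 + 14 = 211.
Total exposure: 3 + 5 + 3 + 2 + 1 = 14 hours.
After the first batch: Gamma(18 + 211, 18 + 14) = Gamma(229, 32).
Total count: 19 + 13 + 21 + 28 + 23 = 104.
Total exposure: 5 hours.
After the second batch: Gamma(229 + 104, 32 + 5) = Gamma(333, 37).

37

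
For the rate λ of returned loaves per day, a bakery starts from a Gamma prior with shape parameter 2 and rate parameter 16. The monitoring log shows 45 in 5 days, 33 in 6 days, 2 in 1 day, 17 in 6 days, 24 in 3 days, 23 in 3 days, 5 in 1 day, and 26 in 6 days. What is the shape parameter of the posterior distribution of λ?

Total count: 45 + 33 + 2 + 17 + 24 + 23 + 5 + 26 = 175.
Total exposure: 5 + 6 + 1 + 6 + 3 + 3 + 1 + 6 = 31 days.
Gamma(α, β) with Poisson data over total exposure Σt gives posterior Gamma(α+Σx, β+Σt) = Gamma(177, 47).

177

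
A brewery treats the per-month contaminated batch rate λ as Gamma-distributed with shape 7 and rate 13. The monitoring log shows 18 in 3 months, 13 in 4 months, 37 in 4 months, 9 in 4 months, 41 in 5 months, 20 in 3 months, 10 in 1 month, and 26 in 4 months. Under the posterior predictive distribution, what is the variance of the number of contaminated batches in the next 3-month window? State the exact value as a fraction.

Total count: 18 + 13 + 37 + 9 + 41 + 20 + 10 + 26 = 174.
Total exposure: 3 + 4 + 4 + 4 + 5 + 3 + 1 + 4 = 28 months.
Posterior: α' = 7 + 174 = 181, β' = 13 + 28 = 41.
The posterior predictive for a window of length T is Negative Binomial with variance T·α'·(β'+T)/β'² = 3·181·44/1681 = 23892/1681.

23892/1681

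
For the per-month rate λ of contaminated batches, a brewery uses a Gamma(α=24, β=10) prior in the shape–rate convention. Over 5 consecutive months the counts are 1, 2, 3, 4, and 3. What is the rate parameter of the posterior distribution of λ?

Total count: 1 + 2 + 3 + 4 + 3 = 13.
Total exposure: 5 months.
Gamma(α, β) with Poisson data over total exposure Σt gives posterior Gamma(α+Σx, β+Σt) = Gamma(37, 15).

15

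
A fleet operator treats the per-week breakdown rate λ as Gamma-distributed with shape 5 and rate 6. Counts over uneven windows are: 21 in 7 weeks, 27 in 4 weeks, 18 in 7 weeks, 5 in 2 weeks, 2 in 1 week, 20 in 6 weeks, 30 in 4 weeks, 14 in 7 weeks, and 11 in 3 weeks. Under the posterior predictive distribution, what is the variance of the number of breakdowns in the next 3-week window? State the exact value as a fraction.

22950/2209

Total count: 21 + 27 + 18 + 5 + 2 + 20 + 30 + 14 + 11 = 148.
Total exposure: 7 + 4 + 7 + 2 + 1 + 6 + 4 + 7 + 3 = 41 weeks.
The Gamma prior is conjugate for the Poisson rate, so λ | data ~ Gamma(5+148, 6+41) = Gamma(153, 47).
The posterior predictive for a window of length T is Negative Binomial with variance T·α'·(β'+T)/β'² = 3·153·50/2209 = 22950/2209.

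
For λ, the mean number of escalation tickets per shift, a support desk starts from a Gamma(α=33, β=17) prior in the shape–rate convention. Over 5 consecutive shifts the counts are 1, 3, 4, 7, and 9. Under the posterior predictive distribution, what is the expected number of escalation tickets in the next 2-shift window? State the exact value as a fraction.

57/11

Total count: 1 + 3 + 4 + 7 + 9 = 24.
Total exposure: 5 shifts.
Conjugate update: add total count to the shape and total exposure to the rate, giving Gamma(57, 22).
Predictive mean over a 2-shift window = T·E[λ|data] = 2·57/22 = 57/11.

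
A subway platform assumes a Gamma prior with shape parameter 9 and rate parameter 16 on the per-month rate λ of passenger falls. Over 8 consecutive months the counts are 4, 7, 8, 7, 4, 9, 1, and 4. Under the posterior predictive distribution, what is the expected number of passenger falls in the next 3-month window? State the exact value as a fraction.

Total count: 4 + 7 + 8 + 7 + 4 + 9 + 1 + 4 = 44.
Total exposure: 8 months.
Gamma(α, β) with Poisson data over total exposure Σt gives posterior Gamma(α+Σx, β+Σt) = Gamma(53, 24).
Predictive mean over a 3-month window = T·E[λ|data] = 3·53/24 = 53/8.

53/8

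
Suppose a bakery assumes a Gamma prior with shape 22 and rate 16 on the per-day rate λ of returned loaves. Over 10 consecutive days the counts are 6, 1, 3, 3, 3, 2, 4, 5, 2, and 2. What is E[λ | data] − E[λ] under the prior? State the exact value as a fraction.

69/104

Total count: 6 + 1 + 3 + 3 + 3 + 2 + 4 + 5 + 2 + 2 = 31.
Total exposure: 10 days.
Posterior: α' = 22 + 31 = 53, β' = 16 + 10 = 26.
Posterior mean = 53/26 = 53/26; prior mean = 22/16 = 11/8. Difference = 53/26 − 11/8 = 69/104.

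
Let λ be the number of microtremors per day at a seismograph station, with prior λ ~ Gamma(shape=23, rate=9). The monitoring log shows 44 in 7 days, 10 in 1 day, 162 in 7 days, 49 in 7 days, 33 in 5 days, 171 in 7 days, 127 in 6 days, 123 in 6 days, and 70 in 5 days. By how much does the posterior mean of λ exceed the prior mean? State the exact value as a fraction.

Total count: 44 + 10 + 162 + 49 + 33 + 171 + 127 + 123 + 70 = 789.
Total exposure: 7 + 1 + 7 + 7 + 5 + 7 + 6 + 6 + 5 = 51 days.
By Gamma–Poisson conjugacy, the posterior is Gamma(α + Σx, β + Σt) = Gamma(23 + 789, 9 + 51) = Gamma(812, 60).
Posterior mean = 812/60 = 203/15; prior mean = 23/9 = 23/9. Difference = 203/15 − 23/9 = 494/45.

494/45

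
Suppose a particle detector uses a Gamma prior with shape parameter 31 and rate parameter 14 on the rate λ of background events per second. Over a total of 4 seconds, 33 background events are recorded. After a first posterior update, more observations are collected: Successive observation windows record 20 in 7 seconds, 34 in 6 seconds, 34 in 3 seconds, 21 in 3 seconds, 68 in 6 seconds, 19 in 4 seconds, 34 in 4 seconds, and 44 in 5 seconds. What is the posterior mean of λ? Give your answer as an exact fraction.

Total count 33 over total exposure 4 seconds.
After the first batch: Gamma(31 + 33, 14 + 4) = Gamma(64, 18).
Total count: 20 + 34 + 34 + 21 + 68 + 19 + 34 + 44 = 274.
Total exposure: 7 + 6 + 3 + 3 + 6 + 4 + 4 + 5 = 38 seconds.
After the second batch: Gamma(64 + 274, 18 + 38) = Gamma(338, 56).
Posterior mean = α'/β' = 338/56 = 169/28.

169/28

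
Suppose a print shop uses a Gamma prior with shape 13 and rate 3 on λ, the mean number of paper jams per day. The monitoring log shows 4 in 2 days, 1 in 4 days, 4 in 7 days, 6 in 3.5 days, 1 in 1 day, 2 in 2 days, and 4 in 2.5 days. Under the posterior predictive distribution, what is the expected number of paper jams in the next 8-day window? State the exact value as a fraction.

Total count: 4 + 1 + 4 + 6 + 1 + 2 + 4 = 22.
Total exposure: 2 + 4 + 7 + 3.5 + 1 + 2 + 2.5 = 22 days.
Posterior: α' = 13 + 22 = 35, β' = 3 + 22 = 25.
Predictive mean over an 8-day window = T·E[λ|data] = 8·35/25 = 56/5.

56/5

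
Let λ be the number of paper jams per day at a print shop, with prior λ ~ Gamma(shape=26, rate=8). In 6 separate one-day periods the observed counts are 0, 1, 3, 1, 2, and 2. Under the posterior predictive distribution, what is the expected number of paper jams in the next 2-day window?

Total count: 0 + 1 + 3 + 1 + 2 + 2 = 9.
Total exposure: 6 days.
Conjugate update: add total count to the shape and total exposure to the rate, giving Gamma(35, 14).
Predictive mean over a 2-day window = T·E[λ|data] = 2·35/14 = 5.

5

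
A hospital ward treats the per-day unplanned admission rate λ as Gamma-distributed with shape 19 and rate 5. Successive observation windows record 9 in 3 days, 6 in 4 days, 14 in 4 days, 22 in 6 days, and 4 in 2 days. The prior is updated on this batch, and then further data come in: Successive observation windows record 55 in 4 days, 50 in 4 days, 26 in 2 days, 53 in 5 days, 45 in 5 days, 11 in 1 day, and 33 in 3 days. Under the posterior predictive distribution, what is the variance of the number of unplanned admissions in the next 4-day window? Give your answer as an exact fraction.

Total count: 9 + 6 + 14 + 22 + 4 = 55.
Total exposure: 3 + 4 + 4 + 6 + 2 = 19 days.
After the first batch: Gamma(19 + 55, 5 + 19) = Gamma(74, 24).
Total count: 55 + 50 + 26 + 53 + 45 + 11 + 33 = 273.
Total exposure: 4 + 4 + 2 + 5 + 5 + 1 + 3 = 24 days.
After the second batch: Gamma(74 + 273, 24 + 24) = Gamma(347, 48).
The posterior predictive for a window of length T is Negative Binomial with variance T·α'·(β'+T)/β'² = 4·347·52/2304 = 4511/144.

4511/144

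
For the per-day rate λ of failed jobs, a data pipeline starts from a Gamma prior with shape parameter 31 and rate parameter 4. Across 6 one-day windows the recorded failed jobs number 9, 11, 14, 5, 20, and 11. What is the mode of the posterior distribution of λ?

10

Total count: 9 + 11 + 14 + 5 + 20 + 11 = 70.
Total exposure: 6 days.
Conjugate update: add total count to the shape and total exposure to the rate, giving Gamma(101, 10).
Posterior mode = (α'−1)/β' = 100/10 = 10.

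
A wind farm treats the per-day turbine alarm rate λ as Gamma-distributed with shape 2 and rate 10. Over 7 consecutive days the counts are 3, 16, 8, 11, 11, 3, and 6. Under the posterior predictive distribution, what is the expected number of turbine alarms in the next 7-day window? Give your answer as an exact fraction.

420/17

Total count: 3 + 16 + 8 + 11 + 11 + 3 + 6 = 58.
Total exposure: 7 days.
By Gamma–Poisson conjugacy, the posterior is Gamma(α + Σx, β + Σt) = Gamma(2 + 58, 10 + 7) = Gamma(60, 17).
Predictive mean over a 7-day window = T·E[λ|data] = 7·60/17 = 420/17.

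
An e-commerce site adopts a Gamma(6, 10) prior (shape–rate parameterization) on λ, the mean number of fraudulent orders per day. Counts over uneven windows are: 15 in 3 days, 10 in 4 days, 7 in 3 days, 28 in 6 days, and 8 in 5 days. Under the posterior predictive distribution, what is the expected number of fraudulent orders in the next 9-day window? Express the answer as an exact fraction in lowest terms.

666/31

Total count: 15 + 10 + 7 + 28 + 8 = 68.
Total exposure: 3 + 4 + 3 + 6 + 5 = 21 days.
Posterior: α' = 6 + 68 = 74, β' = 10 + 21 = 31.
Predictive mean over a 9-day window = T·E[λ|data] = 9·74/31 = 666/31.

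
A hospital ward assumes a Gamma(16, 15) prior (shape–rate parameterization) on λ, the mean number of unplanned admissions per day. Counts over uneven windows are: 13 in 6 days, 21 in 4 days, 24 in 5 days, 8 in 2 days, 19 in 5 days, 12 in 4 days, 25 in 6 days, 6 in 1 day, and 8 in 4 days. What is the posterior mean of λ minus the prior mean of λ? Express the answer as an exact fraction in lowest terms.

362/195

Total count: 13 + 21 + 24 + 8 + 19 + 12 + 25 + 6 + 8 = 136.
Total exposure: 6 + 4 + 5 + 2 + 5 + 4 + 6 + 1 + 4 = 37 days.
The Gamma prior is conjugate for the Poisson rate, so λ | data ~ Gamma(16+136, 15+37) = Gamma(152, 52).
Posterior mean = 152/52 = 38/13; prior mean = 16/15 = 16/15. Difference = 38/13 − 16/15 = 362/195.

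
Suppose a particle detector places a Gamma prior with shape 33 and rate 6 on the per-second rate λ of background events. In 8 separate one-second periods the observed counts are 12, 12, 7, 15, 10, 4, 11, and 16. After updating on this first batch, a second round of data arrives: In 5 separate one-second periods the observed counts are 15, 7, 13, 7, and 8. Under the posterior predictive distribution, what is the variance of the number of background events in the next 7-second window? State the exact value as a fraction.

Total count: 12 + 12 + 7 + 15 + 10 + 4 + 11 + 16 = 87.
Total exposure: 8 seconds.
After the first batch: Gamma(33 + 87, 6 + 8) = Gamma(120, 14).
Total count: 15 + 7 + 13 + 7 + 8 = 50.
Total exposure: 5 seconds.
After the second batch: Gamma(120 + 50, 14 + 5) = Gamma(170, 19).
The posterior predictive for a window of length T is Negative Binomial with variance T·α'·(β'+T)/β'² = 7·170·26/361 = 30940/361.

30940/361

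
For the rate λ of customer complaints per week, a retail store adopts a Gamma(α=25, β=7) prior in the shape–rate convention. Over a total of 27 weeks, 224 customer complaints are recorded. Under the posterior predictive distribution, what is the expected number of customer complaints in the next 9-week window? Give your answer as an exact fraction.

2241/34

Total count 224 over total exposure 27 weeks.
The Gamma prior is conjugate for the Poisson rate, so λ | data ~ Gamma(25+224, 7+27) = Gamma(249, 34).
Predictive mean over a 9-week window = T·E[λ|data] = 9·249/34 = 2241/34.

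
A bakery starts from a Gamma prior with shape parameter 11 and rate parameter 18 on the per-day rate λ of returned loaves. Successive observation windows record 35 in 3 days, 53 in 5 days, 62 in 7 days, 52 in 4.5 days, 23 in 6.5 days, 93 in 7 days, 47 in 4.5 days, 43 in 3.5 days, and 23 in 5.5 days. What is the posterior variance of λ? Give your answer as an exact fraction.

Total count: 35 + 53 + 62 + 52 + 23 + 93 + 47 + 43 + 23 = 431.
Total exposure: 3 + 5 + 7 + 4.5 + 6.5 + 7 + 4.5 + 3.5 + 5.5 = 46.5 days.
Posterior: α' = 11 + 431 = 442, β' = 18 + 46.5 = 129/2.
Posterior variance = α'/β'² = 442/(16641/4) = 1768/16641.

1768/16641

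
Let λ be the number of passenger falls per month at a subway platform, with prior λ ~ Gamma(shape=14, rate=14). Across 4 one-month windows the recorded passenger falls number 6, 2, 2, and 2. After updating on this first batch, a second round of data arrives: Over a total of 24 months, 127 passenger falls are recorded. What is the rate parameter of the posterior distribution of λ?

Total count: 6 + 2 + 2 + 2 = 12.
Total exposure: 4 months.
After the first batch: Gamma(14 + 12, 14 + 4) = Gamma(26, 18).
Total count 127 over total exposure 24 months.
After the second batch: Gamma(26 + 127, 18 + 24) = Gamma(153, 42).

42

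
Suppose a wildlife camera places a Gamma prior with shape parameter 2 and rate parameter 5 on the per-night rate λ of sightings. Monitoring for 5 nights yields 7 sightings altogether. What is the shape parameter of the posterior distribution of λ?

Total count 7 over total exposure 5 nights.
Gamma(α, β) with Poisson data over total exposure Σt gives posterior Gamma(α+Σx, β+Σt) = Gamma(9, 10).

9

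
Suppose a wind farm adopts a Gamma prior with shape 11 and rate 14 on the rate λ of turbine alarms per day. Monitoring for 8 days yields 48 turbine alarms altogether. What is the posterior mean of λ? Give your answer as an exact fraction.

59/22

Total count 48 over total exposure 8 days.
The Gamma prior is conjugate for the Poisson rate, so λ | data ~ Gamma(11+48, 14+8) = Gamma(59, 22).
Posterior mean = α'/β' = 59/22.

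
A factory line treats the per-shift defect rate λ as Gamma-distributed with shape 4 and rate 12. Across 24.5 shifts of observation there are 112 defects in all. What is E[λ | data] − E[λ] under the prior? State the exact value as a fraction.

Total count 112 over total exposure 24.5 shifts.
The Gamma prior is conjugate for the Poisson rate, so λ | data ~ Gamma(4+112, 12+24.5) = Gamma(116, 73/2).
Posterior mean = 116/(73/2) = 232/73; prior mean = 4/12 = 1/3. Difference = 232/73 − 1/3 = 623/219.

623/219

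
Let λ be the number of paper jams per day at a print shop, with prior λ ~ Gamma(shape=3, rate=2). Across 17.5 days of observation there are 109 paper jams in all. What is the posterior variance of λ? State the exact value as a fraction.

448/1521

Total count 109 over total exposure 17.5 days.
The Gamma prior is conjugate for the Poisson rate, so λ | data ~ Gamma(3+109, 2+17.5) = Gamma(112, 39/2).
Posterior variance = α'/β'² = 112/(1521/4) = 448/1521.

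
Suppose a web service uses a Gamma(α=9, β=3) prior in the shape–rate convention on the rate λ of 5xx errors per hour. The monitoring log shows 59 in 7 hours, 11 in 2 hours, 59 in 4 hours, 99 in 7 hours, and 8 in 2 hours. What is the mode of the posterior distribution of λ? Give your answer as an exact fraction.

244/25

Total count: 59 + 11 + 59 + 99 + 8 = 236.
Total exposure: 7 + 2 + 4 + 7 + 2 = 22 hours.
Posterior: α' = 9 + 236 = 245, β' = 3 + 22 = 25.
Posterior mode = (α'−1)/β' = 244/25.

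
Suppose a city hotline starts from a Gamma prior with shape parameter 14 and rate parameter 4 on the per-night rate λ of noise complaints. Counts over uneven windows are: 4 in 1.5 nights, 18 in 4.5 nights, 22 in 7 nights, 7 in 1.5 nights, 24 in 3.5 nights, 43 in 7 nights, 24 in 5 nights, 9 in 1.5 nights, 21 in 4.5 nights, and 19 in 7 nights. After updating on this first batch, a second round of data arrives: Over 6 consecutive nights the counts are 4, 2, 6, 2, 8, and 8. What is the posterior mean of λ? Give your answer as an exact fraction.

235/53

Total count: 4 + 18 + 22 + 7 + 24 + 43 + 24 + 9 + 21 + 19 = 191.
Total exposure: 1.5 + 4.5 + 7 + 1.5 + 3.5 + 7 + 5 + 1.5 + 4.5 + 7 = 43 nights.
After the first batch: Gamma(14 + 191, 4 + 43) = Gamma(205, 47).
Total count: 4 + 2 + 6 + 2 + 8 + 8 = 30.
Total exposure: 6 nights.
After the second batch: Gamma(205 + 30, 47 + 6) = Gamma(235, 53).
Posterior mean = α'/β' = 235/53.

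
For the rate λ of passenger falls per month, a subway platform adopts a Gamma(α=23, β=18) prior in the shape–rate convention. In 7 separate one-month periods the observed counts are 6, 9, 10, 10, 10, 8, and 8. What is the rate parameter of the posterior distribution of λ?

Total count: 6 + 9 + 10 + 10 + 10 + 8 + 8 = 61.
Total exposure: 7 months.
Conjugate update: add total count to the shape and total exposure to the rate, giving Gamma(84, 25).

25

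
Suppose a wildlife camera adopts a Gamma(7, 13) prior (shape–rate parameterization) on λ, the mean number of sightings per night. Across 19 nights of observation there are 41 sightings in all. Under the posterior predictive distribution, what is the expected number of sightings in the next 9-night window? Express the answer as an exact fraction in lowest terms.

Total count 41 over total exposure 19 nights.
Gamma(α, β) with Poisson data over total exposure Σt gives posterior Gamma(α+Σx, β+Σt) = Gamma(48, 32).
Predictive mean over a 9-night window = T·E[λ|data] = 9·48/32 = 27/2.

27/2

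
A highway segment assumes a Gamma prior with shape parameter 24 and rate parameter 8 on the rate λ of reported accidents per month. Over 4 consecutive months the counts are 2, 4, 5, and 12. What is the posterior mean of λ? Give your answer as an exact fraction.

Total count: 2 + 4 + 5 + 12 = 23.
Total exposure: 4 months.
Conjugate update: add total count to the shape and total exposure to the rate, giving Gamma(47, 12).
Posterior mean = α'/β' = 47/12.

47/12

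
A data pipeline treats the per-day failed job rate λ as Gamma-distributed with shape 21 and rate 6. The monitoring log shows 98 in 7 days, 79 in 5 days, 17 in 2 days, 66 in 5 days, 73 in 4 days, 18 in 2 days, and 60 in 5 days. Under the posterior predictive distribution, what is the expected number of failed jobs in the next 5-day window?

Total count: 98 + 79 + 17 + 66 + 73 + 18 + 60 = 411.
Total exposure: 7 + 5 + 2 + 5 + 4 + 2 + 5 = 30 days.
By Gamma–Poisson conjugacy, the posterior is Gamma(α + Σx, β + Σt) = Gamma(21 + 411, 6 + 30) = Gamma(432, 36).
Predictive mean over a 5-day window = T·E[λ|data] = 5·432/36 = 60.

60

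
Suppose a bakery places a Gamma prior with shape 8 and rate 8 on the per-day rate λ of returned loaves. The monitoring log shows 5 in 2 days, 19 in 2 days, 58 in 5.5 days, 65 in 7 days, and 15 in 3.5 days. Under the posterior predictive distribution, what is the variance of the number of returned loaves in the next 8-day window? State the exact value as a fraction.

Total count: 5 + 19 + 58 + 65 + 15 = 162.
Total exposure: 2 + 2 + 5.5 + 7 + 3.5 = 20 days.
Posterior: α' = 8 + 162 = 170, β' = 8 + 20 = 28.
The posterior predictive for a window of length T is Negative Binomial with variance T·α'·(β'+T)/β'² = 8·170·36/784 = 3060/49.

3060/49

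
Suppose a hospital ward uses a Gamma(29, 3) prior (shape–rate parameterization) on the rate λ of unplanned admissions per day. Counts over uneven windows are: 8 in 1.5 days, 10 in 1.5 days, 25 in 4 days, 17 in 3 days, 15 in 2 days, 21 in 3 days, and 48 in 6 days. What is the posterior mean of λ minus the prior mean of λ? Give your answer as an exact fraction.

Total count: 8 + 10 + 25 + 17 + 15 + 21 + 48 = 144.
Total exposure: 1.5 + 1.5 + 4 + 3 + 2 + 3 + 6 = 21 days.
By Gamma–Poisson conjugacy, the posterior is Gamma(α + Σx, β + Σt) = Gamma(29 + 144, 3 + 21) = Gamma(173, 24).
Posterior mean = 173/24 = 173/24; prior mean = 29/3 = 29/3. Difference = 173/24 − 29/3 = -59/24.

-59/24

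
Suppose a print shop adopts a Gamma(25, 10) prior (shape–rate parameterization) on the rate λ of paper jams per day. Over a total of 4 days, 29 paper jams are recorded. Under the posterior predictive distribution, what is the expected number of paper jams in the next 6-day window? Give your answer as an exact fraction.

162/7

Total count 29 over total exposure 4 days.
The Gamma prior is conjugate for the Poisson rate, so λ | data ~ Gamma(25+29, 10+4) = Gamma(54, 14).
Predictive mean over a 6-day window = T·E[λ|data] = 6·54/14 = 162/7.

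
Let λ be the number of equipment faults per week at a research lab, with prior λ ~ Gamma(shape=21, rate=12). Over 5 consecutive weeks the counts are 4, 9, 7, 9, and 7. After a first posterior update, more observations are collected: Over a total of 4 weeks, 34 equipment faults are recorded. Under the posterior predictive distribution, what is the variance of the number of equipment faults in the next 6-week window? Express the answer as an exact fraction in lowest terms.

Total count: 4 + 9 + 7 + 9 + 7 = 36.
Total exposure: 5 weeks.
After the first batch: Gamma(21 + 36, 12 + 5) = Gamma(57, 17).
Total count 34 over total exposure 4 weeks.
After the second batch: Gamma(57 + 34, 17 + 4) = Gamma(91, 21).
The posterior predictive for a window of length T is Negative Binomial with variance T·α'·(β'+T)/β'² = 6·91·27/441 = 234/7.

234/7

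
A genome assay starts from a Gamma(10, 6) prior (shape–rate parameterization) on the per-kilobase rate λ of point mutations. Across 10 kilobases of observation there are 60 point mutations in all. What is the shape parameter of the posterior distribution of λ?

70

Total count 60 over total exposure 10 kilobases.
The Gamma prior is conjugate for the Poisson rate, so λ | data ~ Gamma(10+60, 6+10) = Gamma(70, 16).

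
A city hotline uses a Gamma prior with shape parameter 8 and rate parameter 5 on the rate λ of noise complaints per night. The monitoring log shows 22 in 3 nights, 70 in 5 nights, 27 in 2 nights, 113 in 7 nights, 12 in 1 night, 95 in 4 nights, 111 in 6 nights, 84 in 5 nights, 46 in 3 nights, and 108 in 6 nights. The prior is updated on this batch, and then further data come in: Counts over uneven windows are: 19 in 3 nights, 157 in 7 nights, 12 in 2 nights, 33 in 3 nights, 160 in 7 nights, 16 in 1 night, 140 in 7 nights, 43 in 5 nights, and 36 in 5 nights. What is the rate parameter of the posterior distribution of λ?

87

Total count: 22 + 70 + 27 + 113 + 12 + 95 + 111 + 84 + 46 + 108 = 688.
Total exposure: 3 + 5 + 2 + 7 + 1 + 4 + 6 + 5 + 3 + 6 = 42 nights.
After the first batch: Gamma(8 + 688, 5 + 42) = Gamma(696, 47).
Total count: 19 + 157 + 12 + 33 + 160 + 16 + 140 + 43 + 36 = 616.
Total exposure: 3 + 7 + 2 + 3 + 7 + 1 + 7 + 5 + 5 = 40 nights.
After the second batch: Gamma(696 + 616, 47 + 40) = Gamma(1312, 87).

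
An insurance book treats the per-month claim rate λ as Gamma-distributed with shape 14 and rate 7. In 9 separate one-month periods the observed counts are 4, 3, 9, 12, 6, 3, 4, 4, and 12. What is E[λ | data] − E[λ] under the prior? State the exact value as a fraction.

Total count: 4 + 3 + 9 + 12 + 6 + 3 + 4 + 4 + 12 = 57.
Total exposure: 9 months.
Conjugate update: add total count to the shape and total exposure to the rate, giving Gamma(71, 16).
Posterior mean = 71/16 = 71/16; prior mean = 14/7 = 2. Difference = 71/16 − 2 = 39/16.

39/16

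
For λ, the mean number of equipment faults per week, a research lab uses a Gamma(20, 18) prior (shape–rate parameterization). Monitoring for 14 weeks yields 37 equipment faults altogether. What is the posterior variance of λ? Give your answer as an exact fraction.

57/1024

Total count 37 over total exposure 14 weeks.
Gamma(α, β) with Poisson data over total exposure Σt gives posterior Gamma(α+Σx, β+Σt) = Gamma(57, 32).
Posterior variance = α'/β'² = 57/1024.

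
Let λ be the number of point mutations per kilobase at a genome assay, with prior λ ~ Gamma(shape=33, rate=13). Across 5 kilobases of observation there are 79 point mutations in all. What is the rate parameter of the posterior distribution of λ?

18

Total count 79 over total exposure 5 kilobases.
Gamma(α, β) with Poisson data over total exposure Σt gives posterior Gamma(α+Σx, β+Σt) = Gamma(112, 18).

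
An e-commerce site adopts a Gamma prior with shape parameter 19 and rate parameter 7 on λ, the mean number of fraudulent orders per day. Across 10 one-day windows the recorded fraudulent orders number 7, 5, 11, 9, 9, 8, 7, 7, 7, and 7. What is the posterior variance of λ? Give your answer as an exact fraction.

Total count: 7 + 5 + 11 + 9 + 9 + 8 + 7 + 7 + 7 + 7 = 77.
Total exposure: 10 days.
Gamma(α, β) with Poisson data over total exposure Σt gives posterior Gamma(α+Σx, β+Σt) = Gamma(96, 17).
Posterior variance = α'/β'² = 96/289.

96/289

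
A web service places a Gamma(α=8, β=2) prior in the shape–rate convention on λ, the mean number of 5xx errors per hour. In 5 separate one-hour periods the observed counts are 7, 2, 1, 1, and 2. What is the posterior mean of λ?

3

Total count: 7 + 2 + 1 + 1 + 2 = 13.
Total exposure: 5 hours.
The Gamma prior is conjugate for the Poisson rate, so λ | data ~ Gamma(8+13, 2+5) = Gamma(21, 7).
Posterior mean = α'/β' = 21/7 = 3.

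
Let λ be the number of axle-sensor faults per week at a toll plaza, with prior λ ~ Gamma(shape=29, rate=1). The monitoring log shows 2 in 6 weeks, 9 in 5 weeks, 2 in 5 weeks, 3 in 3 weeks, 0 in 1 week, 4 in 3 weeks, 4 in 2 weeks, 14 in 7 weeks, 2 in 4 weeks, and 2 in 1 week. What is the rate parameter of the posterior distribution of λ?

Total count: 2 + 9 + 2 + 3 + 0 + 4 + 4 + 14 + 2 + 2 = 42.
Total exposure: 6 + 5 + 5 + 3 + 1 + 3 + 2 + 7 + 4 + 1 = 37 weeks.
Conjugate update: add total count to the shape and total exposure to the rate, giving Gamma(71, 38).

38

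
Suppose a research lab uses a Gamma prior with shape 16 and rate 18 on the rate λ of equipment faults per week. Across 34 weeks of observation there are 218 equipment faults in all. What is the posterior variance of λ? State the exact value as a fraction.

Total count 218 over total exposure 34 weeks.
Posterior: α' = 16 + 218 = 234, β' = 18 + 34 = 52.
Posterior variance = α'/β'² = 234/2704 = 9/104.

9/104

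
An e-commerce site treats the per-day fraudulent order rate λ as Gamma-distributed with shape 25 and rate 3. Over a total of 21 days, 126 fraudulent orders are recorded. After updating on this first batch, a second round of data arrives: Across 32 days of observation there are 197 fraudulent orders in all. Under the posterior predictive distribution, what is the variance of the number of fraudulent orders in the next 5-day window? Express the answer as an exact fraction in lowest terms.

Total count 126 over total exposure 21 days.
After the first batch: Gamma(25 + 126, 3 + 21) = Gamma(151, 24).
Total count 197 over total exposure 32 days.
After the second batch: Gamma(151 + 197, 24 + 32) = Gamma(348, 56).
The posterior predictive for a window of length T is Negative Binomial with variance T·α'·(β'+T)/β'² = 5·348·61/3136 = 26535/784.

26535/784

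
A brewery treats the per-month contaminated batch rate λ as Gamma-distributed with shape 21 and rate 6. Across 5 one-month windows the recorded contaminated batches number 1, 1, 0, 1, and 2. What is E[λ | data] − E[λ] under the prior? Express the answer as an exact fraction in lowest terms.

Total count: 1 + 1 + 0 + 1 + 2 = 5.
Total exposure: 5 months.
Gamma(α, β) with Poisson data over total exposure Σt gives posterior Gamma(α+Σx, β+Σt) = Gamma(26, 11).
Posterior mean = 26/11 = 26/11; prior mean = 21/6 = 7/2. Difference = 26/11 − 7/2 = -25/22.

-25/22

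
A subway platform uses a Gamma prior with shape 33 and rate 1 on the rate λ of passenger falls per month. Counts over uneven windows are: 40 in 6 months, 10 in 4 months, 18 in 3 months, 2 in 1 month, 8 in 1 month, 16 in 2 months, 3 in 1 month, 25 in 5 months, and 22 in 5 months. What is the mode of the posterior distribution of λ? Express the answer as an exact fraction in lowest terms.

Total count: 40 + 10 + 18 + 2 + 8 + 16 + 3 + 25 + 22 = 144.
Total exposure: 6 + 4 + 3 + 1 + 1 + 2 + 1 + 5 + 5 = 28 months.
Conjugate update: add total count to the shape and total exposure to the rate, giving Gamma(177, 29).
Posterior mode = (α'−1)/β' = 176/29.

176/29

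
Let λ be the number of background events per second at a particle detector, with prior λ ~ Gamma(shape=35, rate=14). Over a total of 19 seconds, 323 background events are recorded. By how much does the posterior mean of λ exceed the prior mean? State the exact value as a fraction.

551/66

Total count 323 over total exposure 19 seconds.
By Gamma–Poisson conjugacy, the posterior is Gamma(α + Σx, β + Σt) = Gamma(35 + 323, 14 + 19) = Gamma(358, 33).
Posterior mean = 358/33 = 358/33; prior mean = 35/14 = 5/2. Difference = 358/33 − 5/2 = 551/66.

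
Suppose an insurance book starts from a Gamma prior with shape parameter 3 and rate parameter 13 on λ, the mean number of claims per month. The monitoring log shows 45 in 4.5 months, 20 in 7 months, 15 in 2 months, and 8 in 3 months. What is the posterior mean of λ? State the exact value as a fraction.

182/59

Total count: 45 + 20 + 15 + 8 = 88.
Total exposure: 4.5 + 7 + 2 + 3 = 16.5 months.
Gamma(α, β) with Poisson data over total exposure Σt gives posterior Gamma(α+Σx, β+Σt) = Gamma(91, 59/2).
Posterior mean = α'/β' = 91/(59/2) = 182/59.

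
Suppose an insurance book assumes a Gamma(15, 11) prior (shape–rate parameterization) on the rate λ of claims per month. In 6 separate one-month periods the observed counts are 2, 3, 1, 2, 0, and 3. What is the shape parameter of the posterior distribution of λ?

26

Total count: 2 + 3 + 1 + 2 + 0 + 3 = 11.
Total exposure: 6 months.
By Gamma–Poisson conjugacy, the posterior is Gamma(α + Σx, β + Σt) = Gamma(15 + 11, 11 + 6) = Gamma(26, 17).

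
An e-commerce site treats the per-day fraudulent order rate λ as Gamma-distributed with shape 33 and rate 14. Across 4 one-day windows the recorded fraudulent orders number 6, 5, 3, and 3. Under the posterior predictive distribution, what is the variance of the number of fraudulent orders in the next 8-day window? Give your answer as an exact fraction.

2600/81

Total count: 6 + 5 + 3 + 3 = 17.
Total exposure: 4 days.
Conjugate update: add total count to the shape and total exposure to the rate, giving Gamma(50, 18).
The posterior predictive for a window of length T is Negative Binomial with variance T·α'·(β'+T)/β'² = 8·50·26/324 = 2600/81.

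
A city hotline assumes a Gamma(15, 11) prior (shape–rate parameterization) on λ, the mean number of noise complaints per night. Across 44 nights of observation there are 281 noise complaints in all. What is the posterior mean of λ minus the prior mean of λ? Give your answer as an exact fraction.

Total count 281 over total exposure 44 nights.
By Gamma–Poisson conjugacy, the posterior is Gamma(α + Σx, β + Σt) = Gamma(15 + 281, 11 + 44) = Gamma(296, 55).
Posterior mean = 296/55 = 296/55; prior mean = 15/11 = 15/11. Difference = 296/55 − 15/11 = 221/55.

221/55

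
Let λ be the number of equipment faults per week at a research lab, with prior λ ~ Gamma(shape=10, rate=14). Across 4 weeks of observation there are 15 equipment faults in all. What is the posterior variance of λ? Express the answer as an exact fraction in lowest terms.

25/324

Total count 15 over total exposure 4 weeks.
The Gamma prior is conjugate for the Poisson rate, so λ | data ~ Gamma(10+15, 14+4) = Gamma(25, 18).
Posterior variance = α'/β'² = 25/324.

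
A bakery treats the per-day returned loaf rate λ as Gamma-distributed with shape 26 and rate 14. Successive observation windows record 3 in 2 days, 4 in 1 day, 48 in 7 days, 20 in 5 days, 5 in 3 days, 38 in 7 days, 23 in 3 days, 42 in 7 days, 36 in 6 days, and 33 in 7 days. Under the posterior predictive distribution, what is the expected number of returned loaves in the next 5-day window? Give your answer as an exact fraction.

Total count: 3 + 4 + 48 + 20 + 5 + 38 + 23 + 42 + 36 + 33 = 252.
Total exposure: 2 + 1 + 7 + 5 + 3 + 7 + 3 + 7 + 6 + 7 = 48 days.
Conjugate update: add total count to the shape and total exposure to the rate, giving Gamma(278, 62).
Predictive mean over a 5-day window = T·E[λ|data] = 5·278/62 = 695/31.

695/31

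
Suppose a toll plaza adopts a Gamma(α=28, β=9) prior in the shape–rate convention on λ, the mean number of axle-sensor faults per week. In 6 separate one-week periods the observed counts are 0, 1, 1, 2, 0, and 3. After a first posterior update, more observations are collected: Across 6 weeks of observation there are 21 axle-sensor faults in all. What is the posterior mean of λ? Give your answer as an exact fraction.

Total count: 0 + 1 + 1 + 2 + 0 + 3 = 7.
Total exposure: 6 weeks.
After the first batch: Gamma(28 + 7, 9 + 6) = Gamma(35, 15).
Total count 21 over total exposure 6 weeks.
After the second batch: Gamma(35 + 21, 15 + 6) = Gamma(56, 21).
Posterior mean = α'/β' = 56/21 = 8/3.

8/3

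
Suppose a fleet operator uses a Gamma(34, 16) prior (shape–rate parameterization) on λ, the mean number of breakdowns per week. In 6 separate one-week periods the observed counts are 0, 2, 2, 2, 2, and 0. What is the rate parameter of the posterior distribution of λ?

Total count: 0 + 2 + 2 + 2 + 2 + 0 = 8.
Total exposure: 6 weeks.
Conjugate update: add total count to the shape and total exposure to the rate, giving Gamma(42, 22).

22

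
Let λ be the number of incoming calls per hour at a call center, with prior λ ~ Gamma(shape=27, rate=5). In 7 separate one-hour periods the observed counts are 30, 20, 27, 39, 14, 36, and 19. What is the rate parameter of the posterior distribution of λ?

12

Total count: 30 + 20 + 27 + 39 + 14 + 36 + 19 = 185.
Total exposure: 7 hours.
The Gamma prior is conjugate for the Poisson rate, so λ | data ~ Gamma(27+185, 5+7) = Gamma(212, 12).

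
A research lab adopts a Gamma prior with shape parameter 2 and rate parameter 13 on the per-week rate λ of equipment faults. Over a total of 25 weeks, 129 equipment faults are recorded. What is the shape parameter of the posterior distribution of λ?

131

Total count 129 over total exposure 25 weeks.
By Gamma–Poisson conjugacy, the posterior is Gamma(α + Σx, β + Σt) = Gamma(2 + 129, 13 + 25) = Gamma(131, 38).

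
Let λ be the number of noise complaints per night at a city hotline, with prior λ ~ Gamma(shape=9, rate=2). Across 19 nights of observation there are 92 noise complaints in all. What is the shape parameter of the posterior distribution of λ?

101

Total count 92 over total exposure 19 nights.
Gamma(α, β) with Poisson data over total exposure Σt gives posterior Gamma(α+Σx, β+Σt) = Gamma(101, 21).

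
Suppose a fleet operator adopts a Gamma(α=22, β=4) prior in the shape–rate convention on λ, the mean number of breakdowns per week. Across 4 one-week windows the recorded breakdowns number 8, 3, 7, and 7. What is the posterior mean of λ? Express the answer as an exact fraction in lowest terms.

Total count: 8 + 3 + 7 + 7 = 25.
Total exposure: 4 weeks.
Gamma(α, β) with Poisson data over total exposure Σt gives posterior Gamma(α+Σx, β+Σt) = Gamma(47, 8).
Posterior mean = α'/β' = 47/8.

47/8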